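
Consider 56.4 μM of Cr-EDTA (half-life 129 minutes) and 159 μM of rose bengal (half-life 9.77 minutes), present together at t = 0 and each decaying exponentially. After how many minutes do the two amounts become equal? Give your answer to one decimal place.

15.8 minutes

Set 56.4·(1/2)^(t/129) = 159·(1/2)^(t/9.77).
Taking log₂: log₂(56.4/159) = t·(1/129 − 1/9.77).
log₂(0.35472) = -1.4953; 1/129 − 1/9.77 = -0.094602.
t = -1.4953 / -0.094602 ≈ 15.806 minutes.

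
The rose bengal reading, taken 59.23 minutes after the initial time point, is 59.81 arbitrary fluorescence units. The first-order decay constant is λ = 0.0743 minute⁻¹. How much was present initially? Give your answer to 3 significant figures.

t½ = ln 2 / λ = 0.69315 / 0.0743 ≈ 9.329 minutes.
Number of half-lives elapsed: n = 59.23/9.329 ≈ 6.349.
A₀ = A × 2^n = 59.81 × 2^6.349 = 59.81 × 81.515 ≈ 4875.4 arbitrary fluorescence units.

4880 arbitrary fluorescence units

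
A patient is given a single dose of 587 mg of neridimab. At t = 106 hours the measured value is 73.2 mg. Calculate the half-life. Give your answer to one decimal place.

A/A₀ = 73.2/587 ≈ 0.1247.
n = log₂(8.0191) ≈ 3.0034 half-lives elapsed in 106 hours.
t½ = 106/3.0034 ≈ 35.293 hours.

35.3 hours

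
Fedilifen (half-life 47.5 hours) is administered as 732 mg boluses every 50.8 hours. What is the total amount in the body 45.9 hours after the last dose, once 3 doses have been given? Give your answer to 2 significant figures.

The 3 doses were given 147.5, 96.7, 45.9 hours ago.
Total = 732·(1/2)^(147.5/47.5) + 732·(1/2)^(96.7/47.5) + 732·(1/2)^(45.9/47.5)
      = 85.062 + 178.52 + 374.65 ≈ 638.22 mg.

640 mg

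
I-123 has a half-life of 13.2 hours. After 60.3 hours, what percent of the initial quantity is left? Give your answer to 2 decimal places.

n = 60.3/13.2 ≈ 4.5682 half-lives.
Fraction remaining = (1/2)^4.5682 ≈ 0.042154, i.e. 4.2154%.

4.22%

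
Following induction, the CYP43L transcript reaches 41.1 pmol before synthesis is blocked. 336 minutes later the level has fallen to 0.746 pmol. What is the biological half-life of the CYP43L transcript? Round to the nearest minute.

A/A₀ = 0.746/41.1 ≈ 0.018151.
n = log₂(55.094) ≈ 5.7838 half-lives elapsed in 336 minutes.
t½ = 336/5.7838 ≈ 58.093 minutes.

58 minutes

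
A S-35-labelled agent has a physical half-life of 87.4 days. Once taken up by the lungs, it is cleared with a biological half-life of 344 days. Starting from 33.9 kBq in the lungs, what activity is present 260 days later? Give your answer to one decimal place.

2.6 kBq

1/t_eff = 1/t_phys + 1/t_biol = 1/87.4 + 1/344 = 0.014349 per day.
t_eff = 87.4 × 344 / (87.4 + 344) ≈ 69.693 days.
Remaining = 33.9 × (1/2)^(260/69.693) = 33.9 × (1/2)^3.7306 ≈ 2.5537 kBq.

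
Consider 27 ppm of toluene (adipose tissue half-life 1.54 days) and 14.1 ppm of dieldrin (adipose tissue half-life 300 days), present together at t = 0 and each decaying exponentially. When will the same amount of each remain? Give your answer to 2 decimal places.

1.45 days

Set 27·(1/2)^(t/1.54) = 14.1·(1/2)^(t/300).
Taking log₂: log₂(27/14.1) = t·(1/1.54 − 1/300).
log₂(1.9149) = 0.93726; 1/1.54 − 1/300 = 0.64602.
t = 0.93726 / 0.64602 ≈ 1.4508 days.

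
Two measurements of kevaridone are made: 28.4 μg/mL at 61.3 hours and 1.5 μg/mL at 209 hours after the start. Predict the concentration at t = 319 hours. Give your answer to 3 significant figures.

Over Δt = 209 − 61.3 = 147.7 hours, the level fell by a factor of 28.4/1.5 ≈ 18.933.
n = log₂(18.933) ≈ 4.2429 half-lives, so t½ = 147.7/4.2429 ≈ 34.811 hours.
From t = 209 to t = 319: 1.5 × (1/2)^((319−209)/34.811) ≈ 0.16783 μg/mL.

0.168 μg/mL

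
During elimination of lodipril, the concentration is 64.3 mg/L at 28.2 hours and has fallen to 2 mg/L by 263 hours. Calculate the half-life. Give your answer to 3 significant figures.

Over Δt = 263 − 28.2 = 234.8 hours, the level fell by a factor of 64.3/2 ≈ 32.15.
n = log₂(32.15) ≈ 5.0067 half-lives, so t½ = 234.8/5.0067 ≈ 46.897 hours.

46.9 hours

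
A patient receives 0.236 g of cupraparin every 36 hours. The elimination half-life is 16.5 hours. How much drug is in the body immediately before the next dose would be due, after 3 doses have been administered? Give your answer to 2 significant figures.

The 3 doses were given 108, 72, 36 hours ago.
Total = 0.236·(1/2)^(108/16.5) + 0.236·(1/2)^(72/16.5) + 0.236·(1/2)^(36/16.5)
      = 0.0025266 + 0.011464 + 0.052014 ≈ 0.066004 g.

0.066 g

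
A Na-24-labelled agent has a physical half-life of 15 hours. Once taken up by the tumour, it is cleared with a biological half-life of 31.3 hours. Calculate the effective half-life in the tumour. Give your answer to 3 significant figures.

10.1 hours

1/t_eff = 1/t_phys + 1/t_biol = 1/15 + 1/31.3 = 0.098616 per hour.
t_eff = 15 × 31.3 / (15 + 31.3) ≈ 10.14 hours.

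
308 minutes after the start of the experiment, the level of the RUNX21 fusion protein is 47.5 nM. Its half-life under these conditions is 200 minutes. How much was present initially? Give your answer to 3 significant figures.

Number of half-lives elapsed: n = 308/200 ≈ 1.54.
A₀ = A × 2^n = 47.5 × 2^1.54 = 47.5 × 2.9079 ≈ 138.13 nM.

138 nM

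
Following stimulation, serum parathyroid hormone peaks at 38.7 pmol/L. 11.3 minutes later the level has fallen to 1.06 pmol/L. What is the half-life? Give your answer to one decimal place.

A/A₀ = 1.06/38.7 ≈ 0.02739.
n = log₂(36.509) ≈ 5.1902 half-lives elapsed in 11.3 minutes.
t½ = 11.3/5.1902 ≈ 2.1772 minutes.

2.2 minutes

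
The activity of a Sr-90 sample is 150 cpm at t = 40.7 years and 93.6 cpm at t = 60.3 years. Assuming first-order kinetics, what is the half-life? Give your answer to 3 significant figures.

28.8 years

Over Δt = 60.3 − 40.7 = 19.6 years, the level fell by a factor of 150/93.6 ≈ 1.6026.
n = log₂(1.6026) ≈ 0.68038 half-lives, so t½ = 19.6/0.68038 ≈ 28.807 years.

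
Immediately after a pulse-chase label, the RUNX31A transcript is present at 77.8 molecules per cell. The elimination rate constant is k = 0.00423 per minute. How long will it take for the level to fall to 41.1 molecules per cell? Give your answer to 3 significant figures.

151 minutes

t½ = ln 2 / k = 0.69315 / 0.00423 ≈ 163.86 minutes.
Fraction remaining = 41.1/77.8 ≈ 0.52828.
n = log₂(77.8/41.1) = ln(1.8929)/ln 2 ≈ 0.92063 half-lives.
t = n × t½ = 0.92063 × 163.86 ≈ 150.86 minutes.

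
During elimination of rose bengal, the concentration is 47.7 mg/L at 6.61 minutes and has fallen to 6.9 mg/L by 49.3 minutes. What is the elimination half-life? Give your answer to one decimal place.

15.3 minutes

Over Δt = 49.3 − 6.61 = 42.69 minutes, the level fell by a factor of 47.7/6.9 ≈ 6.913.
n = log₂(6.913) ≈ 2.7893 half-lives, so t½ = 42.69/2.7893 ≈ 15.305 minutes.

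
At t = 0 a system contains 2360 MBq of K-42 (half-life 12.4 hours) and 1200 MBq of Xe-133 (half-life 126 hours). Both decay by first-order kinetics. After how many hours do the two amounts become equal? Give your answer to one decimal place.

Set 2360·(1/2)^(t/12.4) = 1200·(1/2)^(t/126).
Taking log₂: log₂(2360/1200) = t·(1/12.4 − 1/126).
log₂(1.9667) = 0.97575; 1/12.4 − 1/126 = 0.072709.
t = 0.97575 / 0.072709 ≈ 13.42 hours.

13.4 hours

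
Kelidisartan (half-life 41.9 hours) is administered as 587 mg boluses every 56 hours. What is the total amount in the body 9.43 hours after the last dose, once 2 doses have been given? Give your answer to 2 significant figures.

700 mg

The 2 doses were given 65.43, 9.43 hours ago.
Total = 587·(1/2)^(65.43/41.9) + 587·(1/2)^(9.43/41.9)
      = 198.86 + 502.21 ≈ 701.08 mg.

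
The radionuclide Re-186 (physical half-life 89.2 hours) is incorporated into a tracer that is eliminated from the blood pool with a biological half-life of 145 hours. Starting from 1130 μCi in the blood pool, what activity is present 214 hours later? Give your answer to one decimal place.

1/t_eff = 1/t_phys + 1/t_biol = 1/89.2 + 1/145 = 0.018107 per hour.
t_eff = 89.2 × 145 / (89.2 + 145) ≈ 55.226 hours.
Remaining = 1130 × (1/2)^(214/55.226) = 1130 × (1/2)^3.875 ≈ 77.019 μCi.

77.0 μCi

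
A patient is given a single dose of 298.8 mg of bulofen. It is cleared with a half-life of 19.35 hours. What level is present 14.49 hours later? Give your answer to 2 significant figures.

180 mg

Number of half-lives: n = 14.49/19.35 ≈ 0.74884.
Remaining = 298.8 × (1/2)^0.74884 = 298.8 × 0.59508 ≈ 177.81 mg.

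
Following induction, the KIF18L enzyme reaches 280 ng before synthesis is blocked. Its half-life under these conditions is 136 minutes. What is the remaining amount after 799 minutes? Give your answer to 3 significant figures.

4.77 ng

Number of half-lives: n = 799/136 ≈ 5.875.
Remaining = 280 × (1/2)^5.875 = 280 × 0.017039 ≈ 4.771 ng.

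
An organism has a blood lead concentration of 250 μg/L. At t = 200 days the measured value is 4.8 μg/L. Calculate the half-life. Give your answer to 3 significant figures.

35.1 days

A/A₀ = 4.8/250 ≈ 0.0192.
n = log₂(52.083) ≈ 5.7027 half-lives elapsed in 200 days.
t½ = 200/5.7027 ≈ 35.071 days.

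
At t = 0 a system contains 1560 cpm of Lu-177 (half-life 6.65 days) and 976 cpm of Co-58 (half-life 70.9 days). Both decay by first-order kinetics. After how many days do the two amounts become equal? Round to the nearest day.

5 days

Set 1560·(1/2)^(t/6.65) = 976·(1/2)^(t/70.9).
Taking log₂: log₂(1560/976) = t·(1/6.65 − 1/70.9).
log₂(1.5984) = 0.67659; 1/6.65 − 1/70.9 = 0.13627.
t = 0.67659 / 0.13627 ≈ 4.965 days.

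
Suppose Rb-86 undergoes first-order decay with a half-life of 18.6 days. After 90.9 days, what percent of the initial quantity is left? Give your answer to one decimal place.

3.4%

n = 90.9/18.6 ≈ 4.8871 half-lives.
Fraction remaining = (1/2)^4.8871 ≈ 0.033794, i.e. 3.3794%.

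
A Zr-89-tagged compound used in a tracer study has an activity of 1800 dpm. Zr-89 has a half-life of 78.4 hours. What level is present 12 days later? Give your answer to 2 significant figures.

140 dpm

Convert the elapsed time: 12 days = 288 hours.
Number of half-lives: n = 288/78.4 ≈ 3.6735.
Remaining = 1800 × (1/2)^3.6735 = 1800 × 0.078375 ≈ 141.07 dpm.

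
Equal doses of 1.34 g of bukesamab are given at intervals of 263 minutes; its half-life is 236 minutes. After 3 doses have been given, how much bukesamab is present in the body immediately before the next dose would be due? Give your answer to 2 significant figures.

The 3 doses were given 789, 526, 263 minutes ago.
Total = 1.34·(1/2)^(789/236) + 1.34·(1/2)^(526/236) + 1.34·(1/2)^(263/236)
      = 0.13204 + 0.28587 + 0.61892 ≈ 1.0368 g.

1.0 g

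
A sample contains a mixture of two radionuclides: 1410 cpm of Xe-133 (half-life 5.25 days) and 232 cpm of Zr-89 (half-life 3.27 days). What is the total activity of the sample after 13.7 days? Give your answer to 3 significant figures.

244 cpm

Xe-133: 1410 × (1/2)^(13.7/5.25) = 1410 × (1/2)^2.6095 ≈ 231.03 cpm.
Zr-89: 232 × (1/2)^(13.7/3.27) = 232 × (1/2)^4.1896 ≈ 12.714 cpm.
Total = 231.03 + 12.714 ≈ 243.75 cpm.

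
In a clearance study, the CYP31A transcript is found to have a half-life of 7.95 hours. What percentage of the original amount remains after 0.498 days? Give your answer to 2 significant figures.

35%

0.498 days = 11.952 hours.
n = 11.952/7.95 ≈ 1.5034 half-lives.
Fraction remaining = (1/2)^1.5034 ≈ 0.35272, i.e. 35.272%.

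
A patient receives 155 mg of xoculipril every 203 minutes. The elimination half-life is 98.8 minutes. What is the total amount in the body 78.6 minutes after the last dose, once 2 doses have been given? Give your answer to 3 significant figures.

111 mg

The 2 doses were given 281.6, 78.6 minutes ago.
Total = 155·(1/2)^(281.6/98.8) + 155·(1/2)^(78.6/98.8)
      = 21.495 + 89.299 ≈ 110.79 mg.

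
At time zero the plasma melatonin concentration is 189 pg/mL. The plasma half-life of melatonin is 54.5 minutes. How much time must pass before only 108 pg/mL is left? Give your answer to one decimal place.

44.0 minutes

Fraction remaining = 108/189 ≈ 0.57143.
n = log₂(189/108) = ln(1.75)/ln 2 ≈ 0.80735 half-lives.
t = n × t½ = 0.80735 × 54.5 ≈ 44.001 minutes.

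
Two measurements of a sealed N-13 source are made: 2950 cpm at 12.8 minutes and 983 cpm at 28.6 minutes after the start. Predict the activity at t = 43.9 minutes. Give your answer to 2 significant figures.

340 cpm

Over Δt = 28.6 − 12.8 = 15.8 minutes, the level fell by a factor of 2950/983 ≈ 3.001.
n = log₂(3.001) ≈ 1.5855 half-lives, so t½ = 15.8/1.5855 ≈ 9.9656 minutes.
From t = 28.6 to t = 43.9: 983 × (1/2)^((43.9−28.6)/9.9656) ≈ 339.15 cpm.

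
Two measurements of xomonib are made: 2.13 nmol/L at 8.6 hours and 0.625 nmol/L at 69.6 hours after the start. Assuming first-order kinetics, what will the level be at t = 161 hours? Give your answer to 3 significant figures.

0.0995 nmol/L

Over Δt = 69.6 − 8.6 = 61 hours, the level fell by a factor of 2.13/0.625 ≈ 3.408.
n = log₂(3.408) ≈ 1.7689 half-lives, so t½ = 61/1.7689 ≈ 34.484 hours.
From t = 69.6 to t = 161: 0.625 × (1/2)^((161−69.6)/34.484) ≈ 0.099541 nmol/L.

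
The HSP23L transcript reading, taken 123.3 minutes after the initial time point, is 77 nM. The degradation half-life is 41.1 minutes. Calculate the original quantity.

Number of half-lives elapsed: n = 123.3/41.1 ≈ 3.
A₀ = A × 2^n = 77 × 2^3 = 77 × 8 ≈ 616 nM.

616 nM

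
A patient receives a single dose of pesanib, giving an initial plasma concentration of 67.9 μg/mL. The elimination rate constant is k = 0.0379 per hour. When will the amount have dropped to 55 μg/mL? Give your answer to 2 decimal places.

5.56 hours

t½ = ln 2 / k = 0.69315 / 0.0379 ≈ 18.289 hours.
Fraction remaining = 55/67.9 ≈ 0.81001.
n = log₂(67.9/55) = ln(1.2345)/ln 2 ≈ 0.30398 half-lives.
t = n × t½ = 0.30398 × 18.289 ≈ 5.5594 hours.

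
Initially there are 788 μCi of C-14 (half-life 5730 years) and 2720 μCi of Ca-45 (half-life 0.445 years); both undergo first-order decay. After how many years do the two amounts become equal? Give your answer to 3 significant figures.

0.795 years

Set 788·(1/2)^(t/5730) = 2720·(1/2)^(t/0.445).
Taking log₂: log₂(788/2720) = t·(1/5730 − 1/0.445).
log₂(0.28971) = -1.7873; 1/5730 − 1/0.445 = -2.247.
t = -1.7873 / -2.247 ≈ 0.79543 years.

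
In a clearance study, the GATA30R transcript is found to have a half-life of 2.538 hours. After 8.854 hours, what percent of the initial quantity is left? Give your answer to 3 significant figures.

n = 8.854/2.538 ≈ 3.4886 half-lives.
Fraction remaining = (1/2)^3.4886 ≈ 0.089091, i.e. 8.9091%.

8.91%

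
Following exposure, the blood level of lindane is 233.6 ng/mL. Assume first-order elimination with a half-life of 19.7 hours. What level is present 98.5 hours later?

Elapsed time is 5 half-lives (98.5/19.7).
Each half-life halves the amount: 233.6 × (1/2)^5 = 233.6/32 = 7.3 ng/mL.

7.3 ng/mL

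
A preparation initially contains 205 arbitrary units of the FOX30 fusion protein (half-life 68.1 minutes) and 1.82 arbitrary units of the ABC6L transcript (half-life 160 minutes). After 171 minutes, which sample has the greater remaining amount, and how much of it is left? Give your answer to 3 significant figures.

FOX30 fusion protein, 36.0 arbitrary units

FOX30 fusion protein: 205 × (1/2)^2.511 ≈ 35.964 arbitrary units.
ABC6L transcript: 1.82 × (1/2)^1.0688 ≈ 0.86765 arbitrary units.
FOX30 fusion protein has more remaining, at ≈ 35.964 arbitrary units.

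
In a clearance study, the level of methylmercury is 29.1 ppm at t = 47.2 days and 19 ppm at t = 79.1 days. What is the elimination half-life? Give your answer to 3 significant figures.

Over Δt = 79.1 − 47.2 = 31.9 days, the level fell by a factor of 29.1/19 ≈ 1.5316.
n = log₂(1.5316) ≈ 0.61502 half-lives, so t½ = 31.9/0.61502 ≈ 51.868 days.

51.9 days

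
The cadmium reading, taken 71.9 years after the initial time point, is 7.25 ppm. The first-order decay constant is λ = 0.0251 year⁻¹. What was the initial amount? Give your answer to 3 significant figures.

44.1 ppm

t½ = ln 2 / λ = 0.69315 / 0.0251 ≈ 27.615 years.
Number of half-lives elapsed: n = 71.9/27.615 ≈ 2.6036.
A₀ = A × 2^n = 7.25 × 2^2.6036 = 7.25 × 6.0781 ≈ 44.066 ppm.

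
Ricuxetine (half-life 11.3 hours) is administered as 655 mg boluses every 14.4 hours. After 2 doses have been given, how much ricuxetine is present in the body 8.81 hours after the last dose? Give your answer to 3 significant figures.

539 mg

The 2 doses were given 23.21, 8.81 hours ago.
Total = 655·(1/2)^(23.21/11.3) + 655·(1/2)^(8.81/11.3)
      = 157.74 + 381.54 ≈ 539.28 mg.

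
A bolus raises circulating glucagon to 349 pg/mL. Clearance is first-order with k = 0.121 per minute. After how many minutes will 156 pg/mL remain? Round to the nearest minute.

7 minutes

t½ = ln 2 / k = 0.69315 / 0.121 ≈ 5.7285 minutes.
Fraction remaining = 156/349 ≈ 0.44699.
n = log₂(349/156) = ln(2.2372)/ln 2 ≈ 1.1617 half-lives.
t = n × t½ = 1.1617 × 5.7285 ≈ 6.6547 minutes.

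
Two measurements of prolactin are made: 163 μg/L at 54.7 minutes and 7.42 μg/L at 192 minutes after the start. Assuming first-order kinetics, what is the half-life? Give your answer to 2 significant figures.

31 minutes

Over Δt = 192 − 54.7 = 137.3 minutes, the level fell by a factor of 163/7.42 ≈ 21.968.
n = log₂(21.968) ≈ 4.4573 half-lives, so t½ = 137.3/4.4573 ≈ 30.803 minutes.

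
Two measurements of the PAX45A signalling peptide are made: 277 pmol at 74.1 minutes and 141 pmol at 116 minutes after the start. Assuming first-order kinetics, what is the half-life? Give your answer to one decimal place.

Over Δt = 116 − 74.1 = 41.9 minutes, the level fell by a factor of 277/141 ≈ 1.9645.
n = log₂(1.9645) ≈ 0.97419 half-lives, so t½ = 41.9/0.97419 ≈ 43.01 minutes.

43.0 minutes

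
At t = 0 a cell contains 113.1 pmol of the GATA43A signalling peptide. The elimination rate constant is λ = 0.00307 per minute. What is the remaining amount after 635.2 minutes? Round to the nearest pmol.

t½ = ln 2 / λ = 0.69315 / 0.00307 ≈ 225.78 minutes.
Number of half-lives: n = 635.2/225.78 ≈ 2.8133.
Remaining = 113.1 × (1/2)^2.8133 = 113.1 × 0.14226 ≈ 16.09 pmol.

16 pmol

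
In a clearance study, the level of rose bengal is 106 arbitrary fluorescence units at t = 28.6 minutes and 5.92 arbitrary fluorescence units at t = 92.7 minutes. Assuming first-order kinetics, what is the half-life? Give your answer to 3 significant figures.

Over Δt = 92.7 − 28.6 = 64.1 minutes, the level fell by a factor of 106/5.92 ≈ 17.905.
n = log₂(17.905) ≈ 4.1623 half-lives, so t½ = 64.1/4.1623 ≈ 15.4 minutes.

15.4 minutes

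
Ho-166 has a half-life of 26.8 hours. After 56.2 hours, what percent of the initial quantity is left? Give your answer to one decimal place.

23.4%

n = 56.2/26.8 ≈ 2.097 half-lives.
Fraction remaining = (1/2)^2.097 ≈ 0.23374, i.e. 23.374%.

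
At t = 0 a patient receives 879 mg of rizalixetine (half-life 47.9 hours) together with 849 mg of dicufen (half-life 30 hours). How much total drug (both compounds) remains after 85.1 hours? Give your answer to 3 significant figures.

rizalixetine: 879 × (1/2)^(85.1/47.9) = 879 × (1/2)^1.7766 ≈ 256.55 mg.
dicufen: 849 × (1/2)^(85.1/30) = 849 × (1/2)^2.8367 ≈ 118.85 mg.
Total = 256.55 + 118.85 ≈ 375.4 mg.

375 mg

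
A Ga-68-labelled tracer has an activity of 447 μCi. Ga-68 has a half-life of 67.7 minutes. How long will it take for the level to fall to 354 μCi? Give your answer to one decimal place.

Fraction remaining = 354/447 ≈ 0.79195.
n = log₂(447/354) = ln(1.2627)/ln 2 ≈ 0.33653 half-lives.
t = n × t½ = 0.33653 × 67.7 ≈ 22.783 minutes.

22.8 minutes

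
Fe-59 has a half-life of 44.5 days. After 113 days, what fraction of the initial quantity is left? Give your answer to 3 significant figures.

0.172

n = 113/44.5 ≈ 2.5393 half-lives.
Fraction remaining = (1/2)^2.5393 ≈ 0.17202.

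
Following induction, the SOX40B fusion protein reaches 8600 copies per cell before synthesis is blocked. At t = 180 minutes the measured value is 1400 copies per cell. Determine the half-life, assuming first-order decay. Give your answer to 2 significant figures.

69 minutes

A/A₀ = 1400/8600 ≈ 0.16279.
n = log₂(6.1429) ≈ 2.6189 half-lives elapsed in 180 minutes.
t½ = 180/2.6189 ≈ 68.731 minutes.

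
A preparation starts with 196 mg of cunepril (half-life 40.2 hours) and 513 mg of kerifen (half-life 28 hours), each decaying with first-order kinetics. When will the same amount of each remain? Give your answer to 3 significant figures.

Set 196·(1/2)^(t/40.2) = 513·(1/2)^(t/28).
Taking log₂: log₂(196/513) = t·(1/40.2 − 1/28).
log₂(0.38207) = -1.3881; 1/40.2 − 1/28 = -0.010839.
t = -1.3881 / -0.010839 ≈ 128.07 hours.

128 hours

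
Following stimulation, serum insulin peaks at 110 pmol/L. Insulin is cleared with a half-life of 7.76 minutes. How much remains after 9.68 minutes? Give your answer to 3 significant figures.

Number of half-lives: n = 9.68/7.76 ≈ 1.2474.
Remaining = 110 × (1/2)^1.2474 = 110 × 0.4212 ≈ 46.332 pmol/L.

46.3 pmol/L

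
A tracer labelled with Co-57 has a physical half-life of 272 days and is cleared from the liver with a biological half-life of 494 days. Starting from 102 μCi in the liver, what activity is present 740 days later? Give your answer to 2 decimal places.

5.48 μCi

1/t_eff = 1/t_phys + 1/t_biol = 1/272 + 1/494 = 0.0057008 per day.
t_eff = 272 × 494 / (272 + 494) ≈ 175.42 days.
Remaining = 102 × (1/2)^(740/175.42) = 102 × (1/2)^4.2186 ≈ 5.4788 μCi.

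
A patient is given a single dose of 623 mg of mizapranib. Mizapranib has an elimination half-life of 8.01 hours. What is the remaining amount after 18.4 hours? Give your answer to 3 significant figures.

127 mg

Number of half-lives: n = 18.4/8.01 ≈ 2.2971.
Remaining = 623 × (1/2)^2.2971 = 623 × 0.20347 ≈ 126.76 mg.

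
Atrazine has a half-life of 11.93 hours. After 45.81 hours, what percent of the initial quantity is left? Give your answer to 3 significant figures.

n = 45.81/11.93 ≈ 3.8399 half-lives.
Fraction remaining = (1/2)^3.8399 ≈ 0.069835, i.e. 6.9835%.

6.98%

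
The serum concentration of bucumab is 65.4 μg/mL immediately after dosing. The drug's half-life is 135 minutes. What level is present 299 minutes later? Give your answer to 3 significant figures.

Number of half-lives: n = 299/135 ≈ 2.2148.
Remaining = 65.4 × (1/2)^2.2148 = 65.4 × 0.21541 ≈ 14.088 μg/mL.

14.1 μg/mL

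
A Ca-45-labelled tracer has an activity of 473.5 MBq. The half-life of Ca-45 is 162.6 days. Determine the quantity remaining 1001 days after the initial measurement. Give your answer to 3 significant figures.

Number of half-lives: n = 1001/162.6 ≈ 6.1562.
Remaining = 473.5 × (1/2)^6.1562 = 473.5 × 0.014022 ≈ 6.6392 MBq.

6.64 MBq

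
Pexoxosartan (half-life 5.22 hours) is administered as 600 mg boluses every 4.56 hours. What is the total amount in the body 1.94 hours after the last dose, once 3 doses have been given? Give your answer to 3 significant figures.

The 3 doses were given 11.06, 6.5, 1.94 hours ago.
Total = 600·(1/2)^(11.06/5.22) + 600·(1/2)^(6.5/5.22) + 600·(1/2)^(1.94/5.22)
      = 138.15 + 253.11 + 463.74 ≈ 854.99 mg.

855 mg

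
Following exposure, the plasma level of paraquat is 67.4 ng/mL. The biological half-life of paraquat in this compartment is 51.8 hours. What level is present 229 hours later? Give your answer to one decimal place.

3.1 ng/mL

Number of half-lives: n = 229/51.8 ≈ 4.4208.
Remaining = 67.4 × (1/2)^4.4208 = 67.4 × 0.046687 ≈ 3.1467 ng/mL.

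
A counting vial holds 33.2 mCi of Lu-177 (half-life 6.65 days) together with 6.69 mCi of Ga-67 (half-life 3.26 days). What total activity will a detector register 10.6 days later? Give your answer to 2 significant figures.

Lu-177: 33.2 × (1/2)^(10.6/6.65) = 33.2 × (1/2)^1.594 ≈ 10.998 mCi.
Ga-67: 6.69 × (1/2)^(10.6/3.26) = 6.69 × (1/2)^3.2515 ≈ 0.70245 mCi.
Total = 10.998 + 0.70245 ≈ 11.7 mCi.

12 mCi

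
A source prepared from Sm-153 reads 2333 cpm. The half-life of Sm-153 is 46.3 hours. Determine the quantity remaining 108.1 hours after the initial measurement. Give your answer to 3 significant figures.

Number of half-lives: n = 108.1/46.3 ≈ 2.3348.
Remaining = 2333 × (1/2)^2.3348 = 2333 × 0.19823 ≈ 462.46 cpm.

462 cpm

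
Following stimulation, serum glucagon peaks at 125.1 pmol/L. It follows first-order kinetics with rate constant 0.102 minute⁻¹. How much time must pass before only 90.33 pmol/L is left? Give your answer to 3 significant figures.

3.19 minutes

t½ = ln 2 / λ = 0.69315 / 0.102 ≈ 6.7956 minutes.
Fraction remaining = 90.33/125.1 ≈ 0.72206.
n = log₂(125.1/90.33) = ln(1.3849)/ln 2 ≈ 0.4698 half-lives.
t = n × t½ = 0.4698 × 6.7956 ≈ 3.1926 minutes.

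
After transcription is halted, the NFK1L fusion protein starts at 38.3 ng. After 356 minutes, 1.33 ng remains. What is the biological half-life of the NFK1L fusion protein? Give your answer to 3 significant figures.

A/A₀ = 1.33/38.3 ≈ 0.034726.
n = log₂(28.797) ≈ 4.8478 half-lives elapsed in 356 minutes.
t½ = 356/4.8478 ≈ 73.435 minutes.

73.4 minutes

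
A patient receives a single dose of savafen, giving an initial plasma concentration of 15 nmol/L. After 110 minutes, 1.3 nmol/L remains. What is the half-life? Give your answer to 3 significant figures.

31.2 minutes

A/A₀ = 1.3/15 ≈ 0.086667.
n = log₂(11.538) ≈ 3.5284 half-lives elapsed in 110 minutes.
t½ = 110/3.5284 ≈ 31.176 minutes.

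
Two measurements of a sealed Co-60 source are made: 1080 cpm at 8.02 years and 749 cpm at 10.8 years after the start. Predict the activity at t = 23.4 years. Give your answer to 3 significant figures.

Over Δt = 10.8 − 8.02 = 2.78 years, the level fell by a factor of 1080/749 ≈ 1.4419.
n = log₂(1.4419) ≈ 0.52799 half-lives, so t½ = 2.78/0.52799 ≈ 5.2652 years.
From t = 10.8 to t = 23.4: 749 × (1/2)^((23.4−10.8)/5.2652) ≈ 142.59 cpm.

143 cpm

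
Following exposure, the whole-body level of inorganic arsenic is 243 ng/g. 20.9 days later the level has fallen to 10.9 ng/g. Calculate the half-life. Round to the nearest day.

A/A₀ = 10.9/243 ≈ 0.044856.
n = log₂(22.294) ≈ 4.4786 half-lives elapsed in 20.9 days.
t½ = 20.9/4.4786 ≈ 4.6667 days.

5 days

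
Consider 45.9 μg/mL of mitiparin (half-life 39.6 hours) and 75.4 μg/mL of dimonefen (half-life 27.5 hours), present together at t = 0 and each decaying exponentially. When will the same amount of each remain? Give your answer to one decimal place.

64.4 hours

Set 45.9·(1/2)^(t/39.6) = 75.4·(1/2)^(t/27.5).
Taking log₂: log₂(45.9/75.4) = t·(1/39.6 − 1/27.5).
log₂(0.60875) = -0.71607; 1/39.6 − 1/27.5 = -0.011111.
t = -0.71607 / -0.011111 ≈ 64.446 hours.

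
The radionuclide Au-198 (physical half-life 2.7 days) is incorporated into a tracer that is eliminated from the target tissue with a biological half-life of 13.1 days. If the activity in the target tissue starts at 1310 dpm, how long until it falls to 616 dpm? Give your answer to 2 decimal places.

1/t_eff = 1/t_phys + 1/t_biol = 1/2.7 + 1/13.1 = 0.44671 per day.
t_eff = 2.7 × 13.1 / (2.7 + 13.1) ≈ 2.2386 days.
n = log₂(1310/616) ≈ 1.0886; t = 1.0886 × 2.2386 ≈ 2.4369 days.

2.44 days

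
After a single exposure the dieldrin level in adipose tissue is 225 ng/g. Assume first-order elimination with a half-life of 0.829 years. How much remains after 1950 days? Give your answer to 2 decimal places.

Convert the elapsed time: 1950 days = 5.34247 years.
Number of half-lives: n = 5.34247/0.829 ≈ 6.4445.
Remaining = 225 × (1/2)^6.4445 = 225 × 0.011482 ≈ 2.5835 ng/g.

2.58 ng/g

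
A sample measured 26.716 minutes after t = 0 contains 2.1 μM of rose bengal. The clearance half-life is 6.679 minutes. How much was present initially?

33.6 μM

Number of half-lives elapsed: n = 26.716/6.679 ≈ 4.
A₀ = A × 2^n = 2.1 × 2^4 = 2.1 × 16 ≈ 33.6 μM.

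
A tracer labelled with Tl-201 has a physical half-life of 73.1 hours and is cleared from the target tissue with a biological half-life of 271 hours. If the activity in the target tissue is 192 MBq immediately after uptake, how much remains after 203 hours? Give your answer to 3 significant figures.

16.7 MBq

1/t_eff = 1/t_phys + 1/t_biol = 1/73.1 + 1/271 = 0.01737 per hour.
t_eff = 73.1 × 271 / (73.1 + 271) ≈ 57.571 hours.
Remaining = 192 × (1/2)^(203/57.571) = 192 × (1/2)^3.5261 ≈ 16.666 MBq.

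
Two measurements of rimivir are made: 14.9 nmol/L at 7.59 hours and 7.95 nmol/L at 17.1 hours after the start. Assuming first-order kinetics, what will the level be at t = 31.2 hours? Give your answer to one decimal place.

3.1 nmol/L

Over Δt = 17.1 − 7.59 = 9.51 hours, the level fell by a factor of 14.9/7.95 ≈ 1.8742.
n = log₂(1.8742) ≈ 0.90629 half-lives, so t½ = 9.51/0.90629 ≈ 10.493 hours.
From t = 17.1 to t = 31.2: 7.95 × (1/2)^((31.2−17.1)/10.493) ≈ 3.1324 nmol/L.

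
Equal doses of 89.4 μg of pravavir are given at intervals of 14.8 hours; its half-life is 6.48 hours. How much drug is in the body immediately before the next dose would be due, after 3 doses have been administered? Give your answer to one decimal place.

22.9 μg

The 3 doses were given 44.4, 29.6, 14.8 hours ago.
Total = 89.4·(1/2)^(44.4/6.48) + 89.4·(1/2)^(29.6/6.48) + 89.4·(1/2)^(14.8/6.48)
      = 0.77397 + 3.7693 + 18.357 ≈ 22.9 μg.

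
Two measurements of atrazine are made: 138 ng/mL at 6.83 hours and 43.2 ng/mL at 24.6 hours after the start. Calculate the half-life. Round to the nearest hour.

11 hours

Over Δt = 24.6 − 6.83 = 17.77 hours, the level fell by a factor of 138/43.2 ≈ 3.1944.
n = log₂(3.1944) ≈ 1.6756 half-lives, so t½ = 17.77/1.6756 ≈ 10.605 hours.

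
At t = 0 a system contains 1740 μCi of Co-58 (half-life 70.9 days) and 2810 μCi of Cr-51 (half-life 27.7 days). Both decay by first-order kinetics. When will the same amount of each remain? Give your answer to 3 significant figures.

31.4 days

Set 1740·(1/2)^(t/70.9) = 2810·(1/2)^(t/27.7).
Taking log₂: log₂(1740/2810) = t·(1/70.9 − 1/27.7).
log₂(0.61922) = -0.69148; 1/70.9 − 1/27.7 = -0.021997.
t = -0.69148 / -0.021997 ≈ 31.436 days.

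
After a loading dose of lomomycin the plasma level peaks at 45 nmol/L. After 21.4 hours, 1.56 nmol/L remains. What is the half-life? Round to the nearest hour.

A/A₀ = 1.56/45 ≈ 0.034667.
n = log₂(28.846) ≈ 4.8503 half-lives elapsed in 21.4 hours.
t½ = 21.4/4.8503 ≈ 4.4121 hours.

4 hours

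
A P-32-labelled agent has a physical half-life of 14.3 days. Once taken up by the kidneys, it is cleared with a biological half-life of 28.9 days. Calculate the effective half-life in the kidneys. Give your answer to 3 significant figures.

1/t_eff = 1/t_phys + 1/t_biol = 1/14.3 + 1/28.9 = 0.10453 per day.
t_eff = 14.3 × 28.9 / (14.3 + 28.9) ≈ 9.5664 days.

9.57 days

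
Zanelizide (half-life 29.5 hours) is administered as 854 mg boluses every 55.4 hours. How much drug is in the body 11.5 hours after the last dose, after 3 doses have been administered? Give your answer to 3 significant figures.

877 mg

The 3 doses were given 122.3, 66.9, 11.5 hours ago.
Total = 854·(1/2)^(122.3/29.5) + 854·(1/2)^(66.9/29.5) + 854·(1/2)^(11.5/29.5)
      = 48.246 + 177.33 + 651.79 ≈ 877.37 mg.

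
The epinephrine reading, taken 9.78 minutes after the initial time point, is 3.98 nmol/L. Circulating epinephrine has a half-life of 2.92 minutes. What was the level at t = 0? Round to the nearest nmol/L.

41 nmol/L

Number of half-lives elapsed: n = 9.78/2.92 ≈ 3.3493.
A₀ = A × 2^n = 3.98 × 2^3.3493 = 3.98 × 10.192 ≈ 40.563 nmol/L.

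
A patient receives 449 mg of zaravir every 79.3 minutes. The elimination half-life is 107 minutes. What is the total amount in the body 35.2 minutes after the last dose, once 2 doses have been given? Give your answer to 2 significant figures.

570 mg

The 2 doses were given 114.5, 35.2 minutes ago.
Total = 449·(1/2)^(114.5/107) + 449·(1/2)^(35.2/107)
      = 213.85 + 357.45 ≈ 571.3 mg.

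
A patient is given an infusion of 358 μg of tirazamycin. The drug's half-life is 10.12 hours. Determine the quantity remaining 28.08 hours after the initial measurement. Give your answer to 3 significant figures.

Number of half-lives: n = 28.08/10.12 ≈ 2.7747.
Remaining = 358 × (1/2)^2.7747 = 358 × 0.14613 ≈ 52.314 μg.

52.3 μg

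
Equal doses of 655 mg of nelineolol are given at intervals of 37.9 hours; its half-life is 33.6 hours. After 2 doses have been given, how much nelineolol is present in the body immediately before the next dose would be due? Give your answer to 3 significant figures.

437 mg

The 2 doses were given 75.8, 37.9 hours ago.
Total = 655·(1/2)^(75.8/33.6) + 655·(1/2)^(37.9/33.6)
      = 137.13 + 299.7 ≈ 436.83 mg.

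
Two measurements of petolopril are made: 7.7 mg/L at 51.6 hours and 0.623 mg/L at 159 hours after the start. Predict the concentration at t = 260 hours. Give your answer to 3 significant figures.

Over Δt = 159 − 51.6 = 107.4 hours, the level fell by a factor of 7.7/0.623 ≈ 12.36.
n = log₂(12.36) ≈ 3.6276 half-lives, so t½ = 107.4/3.6276 ≈ 29.607 hours.
From t = 159 to t = 260: 0.623 × (1/2)^((260−159)/29.607) ≈ 0.058554 mg/L.

0.0586 mg/L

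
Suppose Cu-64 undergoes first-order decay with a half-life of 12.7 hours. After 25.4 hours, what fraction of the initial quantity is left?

0.25

n = 25.4/12.7 ≈ 2 half-lives.
Fraction remaining = (1/2)^2 ≈ 0.25.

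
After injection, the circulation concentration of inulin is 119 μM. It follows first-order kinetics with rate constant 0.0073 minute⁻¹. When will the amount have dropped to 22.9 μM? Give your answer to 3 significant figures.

226 minutes

t½ = ln 2 / λ = 0.69315 / 0.0073 ≈ 94.952 minutes.
Fraction remaining = 22.9/119 ≈ 0.19244.
n = log₂(119/22.9) = ln(5.1965)/ln 2 ≈ 2.3775 half-lives.
t = n × t½ = 2.3775 × 94.952 ≈ 225.75 minutes.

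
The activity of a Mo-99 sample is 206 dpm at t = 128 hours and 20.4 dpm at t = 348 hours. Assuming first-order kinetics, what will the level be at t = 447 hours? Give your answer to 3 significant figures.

Over Δt = 348 − 128 = 220 hours, the level fell by a factor of 206/20.4 ≈ 10.098.
n = log₂(10.098) ≈ 3.336 half-lives, so t½ = 220/3.336 ≈ 65.947 hours.
From t = 348 to t = 447: 20.4 × (1/2)^((447−348)/65.947) ≈ 7.2065 dpm.

7.21 dpm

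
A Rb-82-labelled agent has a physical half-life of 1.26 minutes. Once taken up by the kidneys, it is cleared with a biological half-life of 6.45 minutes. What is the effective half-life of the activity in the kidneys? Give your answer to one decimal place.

1.1 minutes

1/t_eff = 1/t_phys + 1/t_biol = 1/1.26 + 1/6.45 = 0.94869 per minute.
t_eff = 1.26 × 6.45 / (1.26 + 6.45) ≈ 1.0541 minutes.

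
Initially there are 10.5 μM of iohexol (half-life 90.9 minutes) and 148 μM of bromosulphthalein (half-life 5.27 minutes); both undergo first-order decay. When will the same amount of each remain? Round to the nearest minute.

21 minutes

Set 10.5·(1/2)^(t/90.9) = 148·(1/2)^(t/5.27).
Taking log₂: log₂(10.5/148) = t·(1/90.9 − 1/5.27).
log₂(0.070946) = -3.8171; 1/90.9 − 1/5.27 = -0.17875.
t = -3.8171 / -0.17875 ≈ 21.354 minutes.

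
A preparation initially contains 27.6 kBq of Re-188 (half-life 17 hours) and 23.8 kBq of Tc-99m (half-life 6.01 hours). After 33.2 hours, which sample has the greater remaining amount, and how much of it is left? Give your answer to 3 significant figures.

Re-188: 27.6 × (1/2)^1.9529 ≈ 7.1288 kBq.
Tc-99m: 23.8 × (1/2)^5.5241 ≈ 0.51719 kBq.
Re-188 has more remaining, at ≈ 7.1288 kBq.

Re-188, 7.13 kBq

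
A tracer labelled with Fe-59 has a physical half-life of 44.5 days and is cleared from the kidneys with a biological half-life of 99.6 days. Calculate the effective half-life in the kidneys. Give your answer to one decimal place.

1/t_eff = 1/t_phys + 1/t_biol = 1/44.5 + 1/99.6 = 0.032512 per day.
t_eff = 44.5 × 99.6 / (44.5 + 99.6) ≈ 30.758 days.

30.8 days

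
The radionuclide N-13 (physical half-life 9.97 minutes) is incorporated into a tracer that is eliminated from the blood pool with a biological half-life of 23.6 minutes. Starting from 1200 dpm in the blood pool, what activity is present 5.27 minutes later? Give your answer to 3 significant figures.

1/t_eff = 1/t_phys + 1/t_biol = 1/9.97 + 1/23.6 = 0.14267 per minute.
t_eff = 9.97 × 23.6 / (9.97 + 23.6) ≈ 7.009 minutes.
Remaining = 1200 × (1/2)^(5.27/7.009) = 1200 × (1/2)^0.75189 ≈ 712.59 dpm.

713 dpm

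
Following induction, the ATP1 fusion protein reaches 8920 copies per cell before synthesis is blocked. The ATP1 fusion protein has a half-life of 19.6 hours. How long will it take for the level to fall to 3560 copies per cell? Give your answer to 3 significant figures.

26.0 hours

Fraction remaining = 3560/8920 ≈ 0.3991.
n = log₂(8920/3560) = ln(2.5056)/ln 2 ≈ 1.3252 half-lives.
t = n × t½ = 1.3252 × 19.6 ≈ 25.973 hours.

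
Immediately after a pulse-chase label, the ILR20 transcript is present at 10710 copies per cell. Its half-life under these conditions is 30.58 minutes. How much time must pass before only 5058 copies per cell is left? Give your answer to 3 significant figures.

33.1 minutes

Fraction remaining = 5058/10710 ≈ 0.47227.
n = log₂(10710/5058) = ln(2.1174)/ln 2 ≈ 1.0823 half-lives.
t = n × t½ = 1.0823 × 30.58 ≈ 33.097 minutes.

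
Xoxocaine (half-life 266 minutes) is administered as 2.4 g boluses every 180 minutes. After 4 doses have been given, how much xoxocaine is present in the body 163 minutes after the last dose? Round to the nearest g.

The 4 doses were given 703, 523, 343, 163 minutes ago.
Total = 2.4·(1/2)^(703/266) + 2.4·(1/2)^(523/266) + 2.4·(1/2)^(343/266) + 2.4·(1/2)^(163/266)
      = 0.38427 + 0.61424 + 0.98184 + 1.5694 ≈ 3.5498 g.

4 g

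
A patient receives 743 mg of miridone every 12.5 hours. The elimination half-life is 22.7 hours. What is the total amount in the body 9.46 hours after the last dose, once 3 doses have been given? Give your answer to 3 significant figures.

1200 mg

The 3 doses were given 34.46, 21.96, 9.46 hours ago.
Total = 743·(1/2)^(34.46/22.7) + 743·(1/2)^(21.96/22.7) + 743·(1/2)^(9.46/22.7)
      = 259.42 + 379.99 + 556.59 ≈ 1196 mg.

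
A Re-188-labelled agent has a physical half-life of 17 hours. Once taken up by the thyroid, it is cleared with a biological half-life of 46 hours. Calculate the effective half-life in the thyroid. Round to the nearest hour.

1/t_eff = 1/t_phys + 1/t_biol = 1/17 + 1/46 = 0.080563 per hour.
t_eff = 17 × 46 / (17 + 46) ≈ 12.413 hours.

12 hours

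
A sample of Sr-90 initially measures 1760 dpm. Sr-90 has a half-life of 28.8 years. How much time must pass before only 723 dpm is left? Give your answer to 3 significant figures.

Fraction remaining = 723/1760 ≈ 0.4108.
n = log₂(1760/723) = ln(2.4343)/ln 2 ≈ 1.2835 half-lives.
t = n × t½ = 1.2835 × 28.8 ≈ 36.965 years.

37.0 years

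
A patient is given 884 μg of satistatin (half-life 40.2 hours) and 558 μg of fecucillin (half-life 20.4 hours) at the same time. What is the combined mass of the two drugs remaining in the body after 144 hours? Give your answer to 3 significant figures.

78.0 μg

satistatin: 884 × (1/2)^(144/40.2) = 884 × (1/2)^3.5821 ≈ 73.814 μg.
fecucillin: 558 × (1/2)^(144/20.4) = 558 × (1/2)^7.0588 ≈ 4.1852 μg.
Total = 73.814 + 4.1852 ≈ 77.999 μg.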